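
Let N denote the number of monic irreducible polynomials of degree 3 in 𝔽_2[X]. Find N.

The number of monic irreducibles of degree 3 over GF(2) is (1/3)·Σ_{d∣3} μ(3/d) 2^d.
Divisors of 3: 1, 3; μ(3/d) for each: -1, 1.
Σ = − 2^1 + 2^3 = 6.
N = 6/3 = 2.

2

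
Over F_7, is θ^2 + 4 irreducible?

Yes

Write g(θ) = θ^2 + 4.
Check for roots in F_7: g(0) = 4; g(1) = 5; g(2) = 1; g(3) = 6; g(4) = 6; g(5) = 1; g(6) = 5.
No roots. A degree-2 polynomial over a field with no linear factor is irreducible.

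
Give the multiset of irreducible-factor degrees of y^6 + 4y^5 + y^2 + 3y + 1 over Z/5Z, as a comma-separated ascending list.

1, 1, 2, 2

Write h(y) = y^6 + 4y^5 + y^2 + 3y + 1.
Roots in Z/5Z: h(0) = 1; h(1) = 0 → root; h(2) = 3; h(3) = 0 → root; h(4) = 1.
Linear factors from roots: (y + 4), (y + 2).
Complete factorization: h(y) = (y + 2)·(y + 4)·(y^2 + 4y + 1)·(y^2 + 4y + 2).
Factor degrees with multiplicity: 1 + 1 + 2 + 2 = 6.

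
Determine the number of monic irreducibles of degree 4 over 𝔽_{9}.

1620

x^(9^4) − x is the product of all monic irreducibles of degree dividing 4; Möbius inversion gives N = (1/4) Σ μ(4/d)·9^d.
Divisors of 4: 1, 2, 4; μ(4/d) for each: 0, -1, 1.
Σ = − 9^2 + 9^4 = 6480.
N = 6480/4 = 1620.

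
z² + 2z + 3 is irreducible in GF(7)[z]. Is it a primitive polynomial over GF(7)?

Write f(z) = z² + 2z + 3.
|GF(7^2)^×| = 7^2 − 1 = 48. Prime factorization: 48 = 2^4·3.
f is primitive ⇔ z has order 48 in GF(7)[z]/(f), i.e. z^(48/q) ≠ 1 for each prime q | 48.
z^(24) mod f = 6.
z^(16) mod f = 2.
None equal 1, so z has full order 48; f is primitive.

Yes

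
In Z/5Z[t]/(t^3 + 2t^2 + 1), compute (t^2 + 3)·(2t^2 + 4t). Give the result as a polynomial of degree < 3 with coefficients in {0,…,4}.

t^2

Multiply in Z/5Z[t]: (t^2 + 3)·(2t^2 + 4t) = 2t^4 + 4t^3 + t^2 + 2t.
Reduce using t^3 ≡ 3t^2 + 4 (mod t^3 + 2t^2 + 1).
Reduced: t^2.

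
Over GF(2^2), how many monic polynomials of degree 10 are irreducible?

104754

The number of monic irreducibles of degree 10 over GF(4) is (1/10)·Σ_{d∣10} μ(10/d) 4^d.
Divisors of 10: 1, 2, 5, 10; μ(10/d) for each: 1, -1, -1, 1.
Σ = 4^1 − 4^2 − 4^5 + 4^10 = 1047540.
N = 1047540/10 = 104754.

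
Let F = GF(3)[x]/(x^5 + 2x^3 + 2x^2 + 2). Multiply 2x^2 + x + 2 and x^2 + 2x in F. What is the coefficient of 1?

Multiply in GF(3)[x]: (2x^2 + x + 2)·(x^2 + 2x) = 2x^4 + 2x^3 + x^2 + x.
Reduced: 2x^4 + 2x^3 + x^2 + x.

0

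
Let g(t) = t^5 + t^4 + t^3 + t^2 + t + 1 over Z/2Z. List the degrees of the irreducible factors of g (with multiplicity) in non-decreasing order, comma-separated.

Roots in Z/2Z: g(0) = 1; g(1) = 0 → root.
Linear factors from roots: (t + 1).
Complete factorization: g(t) = (t + 1)·(t^2 + t + 1)^2.
Factor degrees with multiplicity: 1 + 2 + 2 = 5.

1, 2, 2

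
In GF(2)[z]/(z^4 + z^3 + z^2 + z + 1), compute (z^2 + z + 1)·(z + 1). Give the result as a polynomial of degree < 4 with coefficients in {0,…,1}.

z^3 + 1

Multiply in GF(2)[z]: (z^2 + z + 1)·(z + 1) = z^3 + 1.
Reduced: z^3 + 1.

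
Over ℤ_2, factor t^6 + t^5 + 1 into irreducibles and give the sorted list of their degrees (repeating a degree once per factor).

6

Write f(t) = t^6 + t^5 + 1.
Roots in ℤ_2: f(0) = 1; f(1) = 1.
Complete factorization: f(t) = (t^6 + t^5 + 1).
Factor degrees with multiplicity: 6 = 6.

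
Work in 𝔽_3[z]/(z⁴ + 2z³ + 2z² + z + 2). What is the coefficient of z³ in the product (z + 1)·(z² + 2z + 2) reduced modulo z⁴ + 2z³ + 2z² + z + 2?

Multiply in 𝔽_3[z]: (z + 1)·(z² + 2z + 2) = z³ + z + 2.
Reduced: z³ + z + 2.

1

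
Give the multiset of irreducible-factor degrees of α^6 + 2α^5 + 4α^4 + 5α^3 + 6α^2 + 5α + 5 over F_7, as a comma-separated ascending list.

1, 1, 4

Write f(α) = α^6 + 2α^5 + 4α^4 + 5α^3 + 6α^2 + 5α + 5.
Linear factors from roots: (α + 6), (α + 3).
Complete factorization: f(α) = (α + 3)·(α + 6)·(α^4 + 5α + 3).
Factor degrees with multiplicity: 1 + 1 + 4 = 6.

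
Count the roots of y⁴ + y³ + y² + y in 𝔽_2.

2

Write g(y) = y⁴ + y³ + y² + y.
Evaluate at each of the 2 elements of 𝔽_2:
g(0) = 0 → root; g(1) = 0 → root.
Roots: {0, 1}.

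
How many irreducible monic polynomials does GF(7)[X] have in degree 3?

x^(7^3) − x is the product of all monic irreducibles of degree dividing 3; Möbius inversion gives N = (1/3) Σ μ(3/d)·7^d.
Divisors of 3: 1, 3; μ(3/d) for each: -1, 1.
Σ = − 7^1 + 7^3 = 336.
N = 336/3 = 112.

112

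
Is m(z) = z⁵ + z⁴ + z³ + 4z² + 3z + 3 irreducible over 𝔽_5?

Yes

Check for roots in 𝔽_5: m(0) = 3; m(1) = 3; m(2) = 1; m(3) = 4; m(4) = 3.
No roots, so no linear factors.
Degree-2 irreducible divisors: test the 10 monic irreducibles of degree 2 over GF(5).
None of them divide m (all give nonzero remainder).
No irreducible factor of degree ≤ 2 exists, so m is irreducible over GF(5).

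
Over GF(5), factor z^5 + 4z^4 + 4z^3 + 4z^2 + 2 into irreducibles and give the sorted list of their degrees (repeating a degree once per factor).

1, 1, 3

Write h(z) = z^5 + 4z^4 + 4z^3 + 4z^2 + 2.
Roots in GF(5): h(0) = 2; h(1) = 0 → root; h(2) = 1; h(3) = 3; h(4) = 0 → root.
Linear factors from roots: (z + 4), (z + 1).
Complete factorization: h(z) = (z + 1)·(z + 4)·(z^3 + 4z^2 + 3).
Factor degrees with multiplicity: 1 + 1 + 3 = 5.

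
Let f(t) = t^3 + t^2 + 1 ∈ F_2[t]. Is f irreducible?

Check for roots in F_2: f(0) = 1; f(1) = 1.
No roots. A degree-3 polynomial over a field with no linear factor is irreducible.

Yes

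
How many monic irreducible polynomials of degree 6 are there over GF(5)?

By the necklace-counting formula, N_5(6) = (1/6) Σ_{d|6} μ(6/d)·5^d.
Divisors of 6: 1, 2, 3, 6; μ(6/d) for each: 1, -1, -1, 1.
Σ = 5^1 − 5^2 − 5^3 + 5^6 = 15480.
N = 15480/6 = 2580.

2580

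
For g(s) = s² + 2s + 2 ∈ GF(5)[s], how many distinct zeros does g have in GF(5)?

2

Evaluate at each of the 5 elements of GF(5):
g(0) = 2; g(1) = 0 → root; g(2) = 0 → root; g(3) = 2; g(4) = 1.
Roots: {1, 2}.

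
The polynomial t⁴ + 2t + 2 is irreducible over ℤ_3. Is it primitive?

Write f(t) = t⁴ + 2t + 2.
|GF(3^4)^×| = 3^4 − 1 = 80. Prime factorization: 80 = 2^4·5.
f is primitive ⇔ t has order 80 in GF(3)[t]/(f), i.e. t^(80/q) ≠ 1 for each prime q | 80.
t^(40) mod f = 2.
t^(16) mod f = t³ + 2t + 2.
None equal 1, so t has full order 80; f is primitive.

Yes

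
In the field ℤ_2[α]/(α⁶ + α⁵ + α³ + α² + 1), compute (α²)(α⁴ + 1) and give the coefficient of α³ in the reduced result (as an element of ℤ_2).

1

Multiply in ℤ_2[α]: (α²)·(α⁴ + 1) = α⁶ + α².
Reduce using α⁶ ≡ α⁵ + α³ + α² + 1 (mod α⁶ + α⁵ + α³ + α² + 1).
Reduced: α⁵ + α³ + 1.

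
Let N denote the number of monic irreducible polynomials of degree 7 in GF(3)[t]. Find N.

312

By the necklace-counting formula, N_3(7) = (1/7) Σ_{d|7} μ(7/d)·3^d.
Divisors of 7: 1, 7; μ(7/d) for each: -1, 1.
Σ = − 3^1 + 3^7 = 2184.
N = 2184/7 = 312.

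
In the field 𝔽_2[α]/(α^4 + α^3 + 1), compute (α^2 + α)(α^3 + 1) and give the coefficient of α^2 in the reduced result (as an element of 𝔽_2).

1

Multiply in 𝔽_2[α]: (α^2 + α)·(α^3 + 1) = α^5 + α^4 + α^2 + α.
Reduce using α^4 ≡ α^3 + 1 (mod α^4 + α^3 + 1).
Reduced: α^2.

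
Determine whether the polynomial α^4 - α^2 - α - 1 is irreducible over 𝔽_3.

No

Write g(α) = α^4 - α^2 - α - 1.
Check for roots in 𝔽_3: g(0) = 2; g(1) = 1; g(2) = 0 → root.
g(2) = 0, so (α − 2) divides g(α); g is reducible.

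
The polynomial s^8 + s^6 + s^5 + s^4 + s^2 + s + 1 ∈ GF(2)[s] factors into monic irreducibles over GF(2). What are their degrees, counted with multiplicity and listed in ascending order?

8

Write h(s) = s^8 + s^6 + s^5 + s^4 + s^2 + s + 1.
Roots in GF(2): h(0) = 1; h(1) = 1.
Complete factorization: h(s) = (s^8 + s^6 + s^5 + s^4 + s^2 + s + 1).
Factor degrees with multiplicity: 8 = 8.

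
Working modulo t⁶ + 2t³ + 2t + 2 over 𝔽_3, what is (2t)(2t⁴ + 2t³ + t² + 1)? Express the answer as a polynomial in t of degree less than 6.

t^5 + t^4 + 2t^3 + 2t

Multiply in 𝔽_3[t]: (2t)·(2t⁴ + 2t³ + t² + 1) = t⁵ + t⁴ + 2t³ + 2t.
Reduced: t⁵ + t⁴ + 2t³ + 2t.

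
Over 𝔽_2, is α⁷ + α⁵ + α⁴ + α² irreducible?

Write g(α) = α⁷ + α⁵ + α⁴ + α².
Check for roots in 𝔽_2: g(0) = 0 → root; g(1) = 0 → root.
g(0) = 0, so (α) divides g(α); g is reducible.

No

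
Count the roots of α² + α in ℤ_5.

2

Write P(α) = α² + α.
Evaluate at each of the 5 elements of ℤ_5:
P(0) = 0 → root; P(1) = 2; P(2) = 1; P(3) = 2; P(4) = 0 → root.
Roots: {0, 4}.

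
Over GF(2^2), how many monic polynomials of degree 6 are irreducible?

Gauss's count: N_{4}(6) = (1/6) Σ_{d|6} μ(6/d)·4^d.
Divisors of 6: 1, 2, 3, 6; μ(6/d) for each: 1, -1, -1, 1.
Σ = 4^1 − 4^2 − 4^3 + 4^6 = 4020.
N = 4020/6 = 670.

670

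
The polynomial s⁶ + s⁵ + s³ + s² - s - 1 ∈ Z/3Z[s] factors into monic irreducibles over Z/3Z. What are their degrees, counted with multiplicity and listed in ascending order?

1, 2, 3

Write h(s) = s⁶ + s⁵ + s³ + s² - s - 1.
Roots in Z/3Z: h(0) = 2; h(1) = 2; h(2) = 0 → root.
Linear factors from roots: (s + 1).
Complete factorization: h(s) = (s + 1)·(s² - s - 1)·(s³ + s² - s + 1).
Factor degrees with multiplicity: 1 + 2 + 3 = 6.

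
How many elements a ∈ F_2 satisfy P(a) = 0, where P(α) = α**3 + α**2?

Evaluate at each of the 2 elements of F_2:
P(0) = 0 → root; P(1) = 0 → root.
Roots: {0, 1}.

2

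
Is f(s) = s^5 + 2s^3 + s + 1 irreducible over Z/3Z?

Check for roots in Z/3Z: f(0) = 1; f(1) = 2; f(2) = 0 → root.
f(2) = 0, so (s − 2) divides f(s); f is reducible.

No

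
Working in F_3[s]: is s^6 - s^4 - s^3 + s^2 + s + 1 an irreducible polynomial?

Yes

Write g(s) = s^6 - s^4 - s^3 + s^2 + s + 1.
Check for roots in F_3: g(0) = 1; g(1) = 2; g(2) = 2.
No roots, so no linear factors.
Monic irreducibles of degree 2 over GF(3): s^2 + 1, s^2 + s - 1, s^2 - s - 1.
None of them divide g (all give nonzero remainder).
Degree-3 irreducible divisors: test the 8 monic irreducibles of degree 3 over GF(3).
None of them divide g (all give nonzero remainder).
No irreducible factor of degree ≤ 3 exists, so g is irreducible over GF(3).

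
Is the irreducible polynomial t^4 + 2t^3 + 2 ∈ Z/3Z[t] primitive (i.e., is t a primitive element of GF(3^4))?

Write f(t) = t^4 + 2t^3 + 2.
|GF(3^4)^×| = 3^4 − 1 = 80. Prime factorization: 80 = 2^4·5.
f is primitive ⇔ t has order 80 in GF(3)[t]/(f), i.e. t^(80/q) ≠ 1 for each prime q | 80.
t^(40) mod f = 2.
t^(16) mod f = 2t^2 + t + 2.
None equal 1, so t has full order 80; f is primitive.

Yes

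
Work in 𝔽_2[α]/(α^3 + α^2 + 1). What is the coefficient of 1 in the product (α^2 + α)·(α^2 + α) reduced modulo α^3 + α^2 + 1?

Multiply in 𝔽_2[α]: (α^2 + α)·(α^2 + α) = α^4 + α^2.
Reduce using α^3 ≡ α^2 + 1 (mod α^3 + α^2 + 1).
Reduced: α + 1.

1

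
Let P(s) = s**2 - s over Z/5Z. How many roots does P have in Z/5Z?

2

Evaluate at each of the 5 elements of Z/5Z:
P(0) = 0 → root; P(1) = 0 → root; P(2) = 2; P(3) = 1; P(4) = 2.
Roots: {0, 1}.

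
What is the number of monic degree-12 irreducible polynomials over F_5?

Gauss's count: N_{5}(12) = (1/12) Σ_{d|12} μ(12/d)·5^d.
Divisors of 12: 1, 2, 3, 4, 6, 12; μ(12/d) for each: 0, 1, 0, -1, -1, 1.
Σ = 5^2 − 5^4 − 5^6 + 5^12 = 244124400.
N = 244124400/12 = 20343700.

20343700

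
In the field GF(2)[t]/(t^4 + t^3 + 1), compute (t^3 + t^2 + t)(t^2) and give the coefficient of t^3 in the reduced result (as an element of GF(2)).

1

Multiply in GF(2)[t]: (t^3 + t^2 + t)·(t^2) = t^5 + t^4 + t^3.
Reduce using t^4 ≡ t^3 + 1 (mod t^4 + t^3 + 1).
Reduced: t^3 + t.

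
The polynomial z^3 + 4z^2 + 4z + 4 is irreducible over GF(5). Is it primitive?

Write f(z) = z^3 + 4z^2 + 4z + 4.
|GF(5^3)^×| = 5^3 − 1 = 124. Prime factorization: 124 = 2^2·31.
f is primitive ⇔ z has order 124 in GF(5)[z]/(f), i.e. z^(124/q) ≠ 1 for each prime q | 124.
z^(62) mod f = 1
z^(4) mod f = 2z^2 + 2z + 1.
Since z^(62) = 1, the order of z divides 62 < 124; not primitive.

No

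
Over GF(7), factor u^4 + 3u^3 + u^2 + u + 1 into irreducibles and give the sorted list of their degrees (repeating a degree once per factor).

Write h(u) = u^4 + 3u^3 + u^2 + u + 1.
Linear factors from roots: (u + 6), (u + 4), (u + 3).
Complete factorization: h(u) = (u + 3)·(u + 6)·(u + 4)^2.
Factor degrees with multiplicity: 1 + 1 + 1 + 1 = 4.

1, 1, 1, 1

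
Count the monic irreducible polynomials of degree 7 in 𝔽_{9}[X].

683280

By the necklace-counting formula, N_9(7) = (1/7) Σ_{d|7} μ(7/d)·9^d.
Divisors of 7: 1, 7; μ(7/d) for each: -1, 1.
Σ = − 9^1 + 9^7 = 4782960.
N = 4782960/7 = 683280.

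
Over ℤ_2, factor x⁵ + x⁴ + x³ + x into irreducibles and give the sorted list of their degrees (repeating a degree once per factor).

1, 1, 3

Write h(x) = x⁵ + x⁴ + x³ + x.
Roots in ℤ_2: h(0) = 0 → root; h(1) = 0 → root.
Linear factors from roots: (x), (x + 1).
Complete factorization: h(x) = (x)·(x + 1)·(x³ + x + 1).
Factor degrees with multiplicity: 1 + 1 + 3 = 5.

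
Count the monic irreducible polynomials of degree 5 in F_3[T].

By the necklace-counting formula, N_3(5) = (1/5) Σ_{d|5} μ(5/d)·3^d.
Divisors of 5: 1, 5; μ(5/d) for each: -1, 1.
Σ = − 3^1 + 3^5 = 240.
N = 240/5 = 48.

48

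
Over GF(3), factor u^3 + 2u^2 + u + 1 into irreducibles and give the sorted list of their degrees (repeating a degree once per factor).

Write g(u) = u^3 + 2u^2 + u + 1.
Roots in GF(3): g(0) = 1; g(1) = 2; g(2) = 1.
Complete factorization: g(u) = (u^3 + 2u^2 + u + 1).
Factor degrees with multiplicity: 3 = 3.

3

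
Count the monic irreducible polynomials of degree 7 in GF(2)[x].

18

x^(2^7) − x is the product of all monic irreducibles of degree dividing 7; Möbius inversion gives N = (1/7) Σ μ(7/d)·2^d.
Divisors of 7: 1, 7; μ(7/d) for each: -1, 1.
Σ = − 2^1 + 2^7 = 126.
N = 126/7 = 18.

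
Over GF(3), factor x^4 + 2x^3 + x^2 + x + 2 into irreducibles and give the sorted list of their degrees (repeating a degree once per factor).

4

Write h(x) = x^4 + 2x^3 + x^2 + x + 2.
Roots in GF(3): h(0) = 2; h(1) = 1; h(2) = 1.
Complete factorization: h(x) = (x^4 + 2x^3 + x^2 + x + 2).
Factor degrees with multiplicity: 4 = 4.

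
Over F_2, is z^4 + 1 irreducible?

Write g(z) = z^4 + 1.
Check for roots in F_2: g(0) = 1; g(1) = 0 → root.
g(1) = 0, so (z − 1) divides g(z); g is reducible.

No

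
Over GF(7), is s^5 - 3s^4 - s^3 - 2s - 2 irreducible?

Write h(s) = s^5 - 3s^4 - s^3 - 2s - 2.
Check for roots in GF(7): h(0) = 5; h(1) = 0 → root; h(2) = 5; h(3) = 0 → root; h(4) = 0 → root; h(5) = 0 → root; h(6) = 4.
h(1) = 0, so (s − 1) divides h(s); h is reducible.

No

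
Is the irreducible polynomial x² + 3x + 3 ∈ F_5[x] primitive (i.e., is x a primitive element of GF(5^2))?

Yes

Write f(x) = x² + 3x + 3.
|GF(5^2)^×| = 5^2 − 1 = 24. Prime factorization: 24 = 2^3·3.
f is primitive ⇔ x has order 24 in GF(5)[x]/(f), i.e. x^(24/q) ≠ 1 for each prime q | 24.
x^(12) mod f = 4.
x^(8) mod f = x + 1.
None equal 1, so x has full order 24; f is primitive.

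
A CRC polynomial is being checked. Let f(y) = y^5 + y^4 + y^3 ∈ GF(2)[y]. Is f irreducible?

No

Check for roots in GF(2): f(0) = 0 → root; f(1) = 1.
f(0) = 0, so (y) divides f(y); f is reducible.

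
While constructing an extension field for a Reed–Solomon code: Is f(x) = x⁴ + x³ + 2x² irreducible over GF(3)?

No

Check for roots in GF(3): f(0) = 0 → root; f(1) = 1; f(2) = 2.
f(0) = 0, so (x) divides f(x); f is reducible.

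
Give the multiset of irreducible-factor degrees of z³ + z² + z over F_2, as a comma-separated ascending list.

Write g(z) = z³ + z² + z.
Roots in F_2: g(0) = 0 → root; g(1) = 1.
Linear factors from roots: (z).
Complete factorization: g(z) = (z)·(z² + z + 1).
Factor degrees with multiplicity: 1 + 2 = 3.

1, 2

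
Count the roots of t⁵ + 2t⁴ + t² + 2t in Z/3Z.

Write h(t) = t⁵ + 2t⁴ + t² + 2t.
Evaluate at each of the 3 elements of Z/3Z:
h(0) = 0 → root; h(1) = 0 → root; h(2) = 0 → root.
Roots: {0, 1, 2}.

3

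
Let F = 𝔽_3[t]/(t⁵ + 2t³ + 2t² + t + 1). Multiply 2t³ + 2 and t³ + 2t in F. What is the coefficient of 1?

0

Multiply in 𝔽_3[t]: (2t³ + 2)·(t³ + 2t) = 2t⁶ + t⁴ + 2t³ + t.
Reduce using t⁵ ≡ t³ + t² + 2t + 2 (mod t⁵ + 2t³ + 2t² + t + 1).
Reduced: t³ + t² + 2t.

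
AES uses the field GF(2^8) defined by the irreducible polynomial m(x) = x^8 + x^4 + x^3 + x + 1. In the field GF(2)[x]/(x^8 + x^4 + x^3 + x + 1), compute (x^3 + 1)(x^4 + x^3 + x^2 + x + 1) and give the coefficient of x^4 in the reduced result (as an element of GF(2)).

Multiply in GF(2)[x]: (x^3 + 1)·(x^4 + x^3 + x^2 + x + 1) = x^7 + x^6 + x^5 + x^2 + x + 1.
Reduced: x^7 + x^6 + x^5 + x^2 + x + 1.

0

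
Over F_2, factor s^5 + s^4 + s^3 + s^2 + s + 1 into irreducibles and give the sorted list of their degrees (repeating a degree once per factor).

1, 2, 2

Write h(s) = s^5 + s^4 + s^3 + s^2 + s + 1.
Roots in F_2: h(0) = 1; h(1) = 0 → root.
Linear factors from roots: (s + 1).
Complete factorization: h(s) = (s + 1)·(s^2 + s + 1)^2.
Factor degrees with multiplicity: 1 + 2 + 2 = 5.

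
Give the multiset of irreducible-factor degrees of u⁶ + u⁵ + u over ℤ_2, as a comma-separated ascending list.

Write h(u) = u⁶ + u⁵ + u.
Roots in ℤ_2: h(0) = 0 → root; h(1) = 1.
Linear factors from roots: (u).
Complete factorization: h(u) = (u)·(u² + u + 1)·(u³ + u + 1).
Factor degrees with multiplicity: 1 + 2 + 3 = 6.

1, 2, 3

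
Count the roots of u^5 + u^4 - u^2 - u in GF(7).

Write P(u) = u^5 + u^4 - u^2 - u.
Evaluate at each of the 7 elements of GF(7):
P(0) = 0 → root; P(1) = 0 → root; P(2) = 0 → root; P(3) = 4; P(4) = 0 → root; P(5) = 3; P(6) = 0 → root.
Roots: {0, 1, 2, 4, 6}.

5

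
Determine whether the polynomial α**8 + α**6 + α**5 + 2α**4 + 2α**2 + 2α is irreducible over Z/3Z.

No

Write m(α) = α**8 + α**6 + α**5 + 2α**4 + 2α**2 + 2α.
Check for roots in Z/3Z: m(0) = 0 → root; m(1) = 0 → root; m(2) = 0 → root.
m(0) = 0, so (α) divides m(α); m is reducible.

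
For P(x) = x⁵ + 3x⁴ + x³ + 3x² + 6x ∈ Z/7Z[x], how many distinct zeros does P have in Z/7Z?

Evaluate at each of the 7 elements of Z/7Z:
P(0) = 0 → root; P(1) = 0 → root; P(2) = 0 → root; P(3) = 5; P(4) = 3; P(5) = 1; P(6) = 5.
Roots: {0, 1, 2}.

3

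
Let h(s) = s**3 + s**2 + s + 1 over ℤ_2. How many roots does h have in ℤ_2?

1

Evaluate at each of the 2 elements of ℤ_2:
h(0) = 1; h(1) = 0 → root.
Roots: {1}.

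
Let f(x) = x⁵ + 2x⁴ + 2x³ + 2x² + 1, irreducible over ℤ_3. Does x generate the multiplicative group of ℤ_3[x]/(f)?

|GF(3^5)^×| = 3^5 − 1 = 242. Prime factorization: 242 = 2·11^2.
f is primitive ⇔ x has order 242 in GF(3)[x]/(f), i.e. x^(242/q) ≠ 1 for each prime q | 242.
x^(121) mod f = 2.
x^(22) mod f = 1
Since x^(22) = 1, the order of x divides 22 < 242; not primitive.

No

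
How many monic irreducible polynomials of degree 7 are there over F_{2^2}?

2340

By the necklace-counting formula, N_4(7) = (1/7) Σ_{d|7} μ(7/d)·4^d.
Divisors of 7: 1, 7; μ(7/d) for each: -1, 1.
Σ = − 4^1 + 4^7 = 16380.
N = 16380/7 = 2340.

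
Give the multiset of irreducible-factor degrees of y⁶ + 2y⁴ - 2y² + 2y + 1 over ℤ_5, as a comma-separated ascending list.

Write f(y) = y⁶ + 2y⁴ - 2y² + 2y + 1.
Roots in ℤ_5: f(0) = 1; f(1) = 4; f(2) = 3; f(3) = 0 → root; f(4) = 0 → root.
Linear factors from roots: (y + 2), (y + 1).
Complete factorization: f(y) = (y + 1)·(y + 2)·(y⁴ + 2y³ - y² - y - 2).
Factor degrees with multiplicity: 1 + 1 + 4 = 6.

1, 1, 4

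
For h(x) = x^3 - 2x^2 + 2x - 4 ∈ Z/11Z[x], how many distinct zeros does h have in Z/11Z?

3

Evaluate at each of the 11 elements of Z/11Z:
h(0) = 7; h(1) = 8; h(2) = 0 → root; h(3) = 0 → root; h(4) = 3; h(5) = 4; h(6) = 9; h(7) = 2; h(8) = 0 → root; h(9) = 9; h(10) = 2.
Roots: {2, 3, 8}.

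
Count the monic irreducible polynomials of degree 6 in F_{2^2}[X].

By the necklace-counting formula, N_4(6) = (1/6) Σ_{d|6} μ(6/d)·4^d.
Divisors of 6: 1, 2, 3, 6; μ(6/d) for each: 1, -1, -1, 1.
Σ = 4^1 − 4^2 − 4^3 + 4^6 = 4020.
N = 4020/6 = 670.

670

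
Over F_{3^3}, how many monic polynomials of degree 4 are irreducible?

Gauss's count: N_{27}(4) = (1/4) Σ_{d|4} μ(4/d)·27^d.
Divisors of 4: 1, 2, 4; μ(4/d) for each: 0, -1, 1.
Σ = − 27^2 + 27^4 = 530712.
N = 530712/4 = 132678.

132678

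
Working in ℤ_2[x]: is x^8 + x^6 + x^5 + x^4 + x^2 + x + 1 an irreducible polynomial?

Yes

Write g(x) = x^8 + x^6 + x^5 + x^4 + x^2 + x + 1.
Check for roots in ℤ_2: g(0) = 1; g(1) = 1.
No roots, so no linear factors.
Monic irreducibles of degree 2 over GF(2): x^2 + x + 1.
None of them divide g (all give nonzero remainder).
Monic irreducibles of degree 3 over GF(2): x^3 + x + 1, x^3 + x^2 + 1.
None of them divide g (all give nonzero remainder).
Monic irreducibles of degree 4 over GF(2): x^4 + x + 1, x^4 + x^3 + 1, x^4 + x^3 + x^2 + x + 1.
None of them divide g (all give nonzero remainder).
No irreducible factor of degree ≤ 4 exists, so g is irreducible over GF(2).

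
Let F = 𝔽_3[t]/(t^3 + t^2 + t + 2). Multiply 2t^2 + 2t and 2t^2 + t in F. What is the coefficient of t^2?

Multiply in 𝔽_3[t]: (2t^2 + 2t)·(2t^2 + t) = t^4 + 2t^2.
Reduce using t^3 ≡ 2t^2 + 2t + 1 (mod t^3 + t^2 + t + 2).
Reduced: 2t^2 + 2t + 2.

2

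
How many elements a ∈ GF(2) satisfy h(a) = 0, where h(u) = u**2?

Evaluate at each of the 2 elements of GF(2):
h(0) = 0 → root; h(1) = 1.
Roots: {0}.

1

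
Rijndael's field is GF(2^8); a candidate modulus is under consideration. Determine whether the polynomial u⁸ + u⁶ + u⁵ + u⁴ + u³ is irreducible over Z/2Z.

No

Write f(u) = u⁸ + u⁶ + u⁵ + u⁴ + u³.
Check for roots in Z/2Z: f(0) = 0 → root; f(1) = 1.
f(0) = 0, so (u) divides f(u); f is reducible.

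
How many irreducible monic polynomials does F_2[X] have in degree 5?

6

Gauss's count: N_{2}(5) = (1/5) Σ_{d|5} μ(5/d)·2^d.
Divisors of 5: 1, 5; μ(5/d) for each: -1, 1.
Σ = − 2^1 + 2^5 = 30.
N = 30/5 = 6.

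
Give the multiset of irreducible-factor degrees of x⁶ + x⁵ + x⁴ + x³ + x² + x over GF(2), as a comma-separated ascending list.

Write h(x) = x⁶ + x⁵ + x⁴ + x³ + x² + x.
Roots in GF(2): h(0) = 0 → root; h(1) = 0 → root.
Linear factors from roots: (x), (x + 1).
Complete factorization: h(x) = (x)·(x + 1)·(x² + x + 1)^2.
Factor degrees with multiplicity: 1 + 1 + 2 + 2 = 6.

1, 1, 2, 2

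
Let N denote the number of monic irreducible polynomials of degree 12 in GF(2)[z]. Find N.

Gauss's count: N_{2}(12) = (1/12) Σ_{d|12} μ(12/d)·2^d.
Divisors of 12: 1, 2, 3, 4, 6, 12; μ(12/d) for each: 0, 1, 0, -1, -1, 1.
Σ = 2^2 − 2^4 − 2^6 + 2^12 = 4020.
N = 4020/12 = 335.

335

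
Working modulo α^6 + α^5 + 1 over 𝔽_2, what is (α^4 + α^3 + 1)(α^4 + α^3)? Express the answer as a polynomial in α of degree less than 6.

α^4 + α^3 + α^2 + α

Multiply in 𝔽_2[α]: (α^4 + α^3 + 1)·(α^4 + α^3) = α^8 + α^6 + α^4 + α^3.
Reduce using α^6 ≡ α^5 + 1 (mod α^6 + α^5 + 1).
Reduced: α^4 + α^3 + α^2 + α.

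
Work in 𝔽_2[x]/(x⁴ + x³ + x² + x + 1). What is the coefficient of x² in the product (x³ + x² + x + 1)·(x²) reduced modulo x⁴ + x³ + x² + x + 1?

0

Multiply in 𝔽_2[x]: (x³ + x² + x + 1)·(x²) = x⁵ + x⁴ + x³ + x².
Reduce using x⁴ ≡ x³ + x² + x + 1 (mod x⁴ + x³ + x² + x + 1).
Reduced: x.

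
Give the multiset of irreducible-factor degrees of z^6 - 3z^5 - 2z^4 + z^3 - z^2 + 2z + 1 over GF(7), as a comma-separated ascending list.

6

Write g(z) = z^6 - 3z^5 - 2z^4 + z^3 - z^2 + 2z + 1.
Complete factorization: g(z) = (z^6 - 3z^5 - 2z^4 + z^3 - z^2 + 2z + 1).
Factor degrees with multiplicity: 6 = 6.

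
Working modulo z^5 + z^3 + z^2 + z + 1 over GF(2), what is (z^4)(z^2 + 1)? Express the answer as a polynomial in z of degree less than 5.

Multiply in GF(2)[z]: (z^4)·(z^2 + 1) = z^6 + z^4.
Reduce using z^5 ≡ z^3 + z^2 + z + 1 (mod z^5 + z^3 + z^2 + z + 1).
Reduced: z^3 + z^2 + z.

z^3 + z^2 + z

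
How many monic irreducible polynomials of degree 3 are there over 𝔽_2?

The number of monic irreducibles of degree 3 over GF(2) is (1/3)·Σ_{d∣3} μ(3/d) 2^d.
Divisors of 3: 1, 3; μ(3/d) for each: -1, 1.
Σ = − 2^1 + 2^3 = 6.
N = 6/3 = 2.

2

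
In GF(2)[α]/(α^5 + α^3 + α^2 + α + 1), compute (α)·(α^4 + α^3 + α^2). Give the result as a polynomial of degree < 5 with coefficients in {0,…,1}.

α^4 + α^2 + α + 1

Multiply in GF(2)[α]: (α)·(α^4 + α^3 + α^2) = α^5 + α^4 + α^3.
Reduce using α^5 ≡ α^3 + α^2 + α + 1 (mod α^5 + α^3 + α^2 + α + 1).
Reduced: α^4 + α^2 + α + 1.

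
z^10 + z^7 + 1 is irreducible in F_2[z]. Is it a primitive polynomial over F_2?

Write f(z) = z^10 + z^7 + 1.
|GF(2^10)^×| = 2^10 − 1 = 1023. Prime factorization: 1023 = 3·11·31.
f is primitive ⇔ z has order 1023 in GF(2)[z]/(f), i.e. z^(1023/q) ≠ 1 for each prime q | 1023.
z^(341) mod f = z^8 + z^7 + z^3 + z^2 + z + 1.
z^(93) mod f = z^7 + z^3 + z^2 + z.
z^(33) mod f = z^9 + z^5 + z^3 + z^2 + z + 1.
None equal 1, so z has full order 1023; f is primitive.

Yes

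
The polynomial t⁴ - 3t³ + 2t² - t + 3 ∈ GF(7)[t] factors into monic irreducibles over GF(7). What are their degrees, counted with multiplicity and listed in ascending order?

4

Write h(t) = t⁴ - 3t³ + 2t² - t + 3.
Complete factorization: h(t) = (t⁴ - 3t³ + 2t² - t + 3).
Factor degrees with multiplicity: 4 = 4.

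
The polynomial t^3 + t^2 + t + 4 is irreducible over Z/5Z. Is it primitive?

Write f(t) = t^3 + t^2 + t + 4.
|GF(5^3)^×| = 5^3 − 1 = 124. Prime factorization: 124 = 2^2·31.
f is primitive ⇔ t has order 124 in GF(5)[t]/(f), i.e. t^(124/q) ≠ 1 for each prime q | 124.
t^(62) mod f = 1
t^(4) mod f = 2t + 4.
Since t^(62) = 1, the order of t divides 62 < 124; not primitive.

No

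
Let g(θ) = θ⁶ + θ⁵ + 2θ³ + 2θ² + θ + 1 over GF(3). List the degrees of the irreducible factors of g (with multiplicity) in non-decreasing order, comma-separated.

1, 2, 3

Roots in GF(3): g(0) = 1; g(1) = 2; g(2) = 0 → root.
Linear factors from roots: (θ + 1).
Complete factorization: g(θ) = (θ + 1)·(θ² + θ + 2)·(θ³ + 2θ² + 2θ + 2).
Factor degrees with multiplicity: 1 + 2 + 3 = 6.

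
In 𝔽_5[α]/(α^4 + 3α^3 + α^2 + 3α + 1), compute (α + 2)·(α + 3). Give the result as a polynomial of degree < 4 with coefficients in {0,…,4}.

α^2 + 1

Multiply in 𝔽_5[α]: (α + 2)·(α + 3) = α^2 + 1.
Reduced: α^2 + 1.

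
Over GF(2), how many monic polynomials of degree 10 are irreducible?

x^(2^10) − x is the product of all monic irreducibles of degree dividing 10; Möbius inversion gives N = (1/10) Σ μ(10/d)·2^d.
Divisors of 10: 1, 2, 5, 10; μ(10/d) for each: 1, -1, -1, 1.
Σ = 2^1 − 2^2 − 2^5 + 2^10 = 990.
N = 990/10 = 99.

99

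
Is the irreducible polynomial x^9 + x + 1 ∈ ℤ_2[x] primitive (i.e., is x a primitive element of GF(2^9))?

No

Write f(x) = x^9 + x + 1.
|GF(2^9)^×| = 2^9 − 1 = 511. Prime factorization: 511 = 7·73.
f is primitive ⇔ x has order 511 in GF(2)[x]/(f), i.e. x^(511/q) ≠ 1 for each prime q | 511.
x^(73) mod f = 1
x^(7) mod f = x^7.
Since x^(73) = 1, the order of x divides 73 < 511; not primitive.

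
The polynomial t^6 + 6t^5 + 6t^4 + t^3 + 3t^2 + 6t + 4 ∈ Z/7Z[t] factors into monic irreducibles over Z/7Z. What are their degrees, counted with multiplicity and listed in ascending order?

2, 2, 2

Write h(t) = t^6 + 6t^5 + 6t^4 + t^3 + 3t^2 + 6t + 4.
Complete factorization: h(t) = (t^2 + 2)·(t^2 + 2t + 2)·(t^2 + 4t + 1).
Factor degrees with multiplicity: 2 + 2 + 2 = 6.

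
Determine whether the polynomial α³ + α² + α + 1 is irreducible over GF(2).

Write f(α) = α³ + α² + α + 1.
Check for roots in GF(2): f(0) = 1; f(1) = 0 → root.
f(1) = 0, so (α − 1) divides f(α); f is reducible.

No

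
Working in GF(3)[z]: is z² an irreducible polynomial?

No

Write P(z) = z².
Check for roots in GF(3): P(0) = 0 → root; P(1) = 1; P(2) = 1.
P(0) = 0, so (z) divides P(z); P is reducible.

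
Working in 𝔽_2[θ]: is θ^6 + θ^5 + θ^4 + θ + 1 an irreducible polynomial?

Yes

Write g(θ) = θ^6 + θ^5 + θ^4 + θ + 1.
Check for roots in 𝔽_2: g(0) = 1; g(1) = 1.
No roots, so no linear factors.
Monic irreducibles of degree 2 over GF(2): θ^2 + θ + 1.
None of them divide g (all give nonzero remainder).
Monic irreducibles of degree 3 over GF(2): θ^3 + θ + 1, θ^3 + θ^2 + 1.
None of them divide g (all give nonzero remainder).
No irreducible factor of degree ≤ 3 exists, so g is irreducible over GF(2).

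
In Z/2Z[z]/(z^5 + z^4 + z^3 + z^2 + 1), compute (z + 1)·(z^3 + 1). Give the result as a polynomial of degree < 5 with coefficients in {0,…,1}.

z^4 + z^3 + z + 1

Multiply in Z/2Z[z]: (z + 1)·(z^3 + 1) = z^4 + z^3 + z + 1.
Reduced: z^4 + z^3 + z + 1.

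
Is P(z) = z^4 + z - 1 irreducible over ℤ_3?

Yes

Check for roots in ℤ_3: P(0) = 2; P(1) = 1; P(2) = 2.
No roots, so no linear factors.
Monic irreducibles of degree 2 over GF(3): z^2 + 1, z^2 + z - 1, z^2 - z - 1.
None of them divide P (all give nonzero remainder).
No irreducible factor of degree ≤ 2 exists, so P is irreducible over GF(3).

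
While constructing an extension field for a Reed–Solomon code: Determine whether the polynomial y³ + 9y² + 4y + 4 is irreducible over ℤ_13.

Write P(y) = y³ + 9y² + 4y + 4.
Check each element of ℤ_13 for a root: P(0)=4, P(1)=5, P(2)=4, P(3)=7, P(4)=7, P(5)=10, P(6)=9, P(7)=10, P(8)=6, P(9)=3, P(10)=7, P(11)=11, P(12)=8.
No roots. A degree-3 polynomial over a field with no linear factor is irreducible.

Yes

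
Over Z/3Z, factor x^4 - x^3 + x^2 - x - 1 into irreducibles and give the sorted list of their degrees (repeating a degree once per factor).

1, 3

Write g(x) = x^4 - x^3 + x^2 - x - 1.
Roots in Z/3Z: g(0) = 2; g(1) = 2; g(2) = 0 → root.
Linear factors from roots: (x + 1).
Complete factorization: g(x) = (x + 1)·(x^3 + x^2 - 1).
Factor degrees with multiplicity: 1 + 3 = 4.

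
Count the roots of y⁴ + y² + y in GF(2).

Write h(y) = y⁴ + y² + y.
Evaluate at each of the 2 elements of GF(2):
h(0) = 0 → root; h(1) = 1.
Roots: {0}.

1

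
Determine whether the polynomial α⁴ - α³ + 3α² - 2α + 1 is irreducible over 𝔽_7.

Yes

Write g(α) = α⁴ - α³ + 3α² - 2α + 1.
Check for roots in 𝔽_7: g(0) = 1; g(1) = 2; g(2) = 3; g(3) = 6; g(4) = 2; g(5) = 6; g(6) = 1.
No roots, so no linear factors.
Degree-2 irreducible divisors: test the 21 monic irreducibles of degree 2 over GF(7).
None of them divide g (all give nonzero remainder).
No irreducible factor of degree ≤ 2 exists, so g is irreducible over GF(7).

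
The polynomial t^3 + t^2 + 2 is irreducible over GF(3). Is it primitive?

No

Write f(t) = t^3 + t^2 + 2.
|GF(3^3)^×| = 3^3 − 1 = 26. Prime factorization: 26 = 2·13.
f is primitive ⇔ t has order 26 in GF(3)[t]/(f), i.e. t^(26/q) ≠ 1 for each prime q | 26.
t^(13) mod f = 1
t^(2) mod f = t^2.
Since t^(13) = 1, the order of t divides 13 < 26; not primitive.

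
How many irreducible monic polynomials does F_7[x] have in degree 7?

By the necklace-counting formula, N_7(7) = (1/7) Σ_{d|7} μ(7/d)·7^d.
Divisors of 7: 1, 7; μ(7/d) for each: -1, 1.
Σ = − 7^1 + 7^7 = 823536.
N = 823536/7 = 117648.

117648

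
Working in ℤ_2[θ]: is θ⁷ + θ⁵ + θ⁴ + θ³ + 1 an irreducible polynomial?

Yes

Write P(θ) = θ⁷ + θ⁵ + θ⁴ + θ³ + 1.
Check for roots in ℤ_2: P(0) = 1; P(1) = 1.
No roots, so no linear factors.
Monic irreducibles of degree 2 over GF(2): θ² + θ + 1.
None of them divide P (all give nonzero remainder).
Monic irreducibles of degree 3 over GF(2): θ³ + θ + 1, θ³ + θ² + 1.
None of them divide P (all give nonzero remainder).
No irreducible factor of degree ≤ 3 exists, so P is irreducible over GF(2).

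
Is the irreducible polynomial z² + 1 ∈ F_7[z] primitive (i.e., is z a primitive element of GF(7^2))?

Write f(z) = z² + 1.
|GF(7^2)^×| = 7^2 − 1 = 48. Prime factorization: 48 = 2^4·3.
f is primitive ⇔ z has order 48 in GF(7)[z]/(f), i.e. z^(48/q) ≠ 1 for each prime q | 48.
z^(24) mod f = 1
z^(16) mod f = 1
Since z^(24) = 1, the order of z divides 24 < 48; not primitive.

No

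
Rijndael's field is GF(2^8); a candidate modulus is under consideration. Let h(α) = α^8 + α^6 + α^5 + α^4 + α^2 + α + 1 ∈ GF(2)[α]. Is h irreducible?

Yes

Check for roots in GF(2): h(0) = 1; h(1) = 1.
No roots, so no linear factors.
Monic irreducibles of degree 2 over GF(2): α^2 + α + 1.
None of them divide h (all give nonzero remainder).
Monic irreducibles of degree 3 over GF(2): α^3 + α + 1, α^3 + α^2 + 1.
None of them divide h (all give nonzero remainder).
Monic irreducibles of degree 4 over GF(2): α^4 + α + 1, α^4 + α^3 + 1, α^4 + α^3 + α^2 + α + 1.
None of them divide h (all give nonzero remainder).
No irreducible factor of degree ≤ 4 exists, so h is irreducible over GF(2).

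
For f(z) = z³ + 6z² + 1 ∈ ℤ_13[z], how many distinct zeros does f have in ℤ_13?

1

Evaluate at each of the 13 elements of ℤ_13:
f(0) = 1; f(1) = 8; f(2) = 7; f(3) = 4; f(4) = 5; f(5) = 3; f(6) = 4; f(7) = 1; f(8) = 0 → root; f(9) = 7; f(10) = 2; f(11) = 4; f(12) = 6.
Roots: {8}.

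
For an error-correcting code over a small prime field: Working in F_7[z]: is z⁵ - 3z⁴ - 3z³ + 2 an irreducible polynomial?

Yes

Write f(z) = z⁵ - 3z⁴ - 3z³ + 2.
Check for roots in F_7: f(0) = 2; f(1) = 4; f(2) = 4; f(3) = 5; f(4) = 3; f(5) = 2; f(6) = 1.
No roots, so no linear factors.
Degree-2 irreducible divisors: test the 21 monic irreducibles of degree 2 over GF(7).
None of them divide f (all give nonzero remainder).
No irreducible factor of degree ≤ 2 exists, so f is irreducible over GF(7).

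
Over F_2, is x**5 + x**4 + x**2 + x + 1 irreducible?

Write f(x) = x**5 + x**4 + x**2 + x + 1.
Check for roots in F_2: f(0) = 1; f(1) = 1.
No roots, so no linear factors.
Monic irreducibles of degree 2 over GF(2): x**2 + x + 1.
None of them divide f (all give nonzero remainder).
No irreducible factor of degree ≤ 2 exists, so f is irreducible over GF(2).

Yes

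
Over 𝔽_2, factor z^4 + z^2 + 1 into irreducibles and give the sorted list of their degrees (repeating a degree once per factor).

Write g(z) = z^4 + z^2 + 1.
Roots in 𝔽_2: g(0) = 1; g(1) = 1.
Complete factorization: g(z) = (z^2 + z + 1)^2.
Factor degrees with multiplicity: 2 + 2 = 4.

2, 2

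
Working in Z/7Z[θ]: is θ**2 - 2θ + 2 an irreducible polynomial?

Yes

Write m(θ) = θ**2 - 2θ + 2.
Check for roots in Z/7Z: m(0) = 2; m(1) = 1; m(2) = 2; m(3) = 5; m(4) = 3; m(5) = 3; m(6) = 5.
No roots. A degree-2 polynomial over a field with no linear factor is irreducible.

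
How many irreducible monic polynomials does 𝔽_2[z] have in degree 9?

56

By the necklace-counting formula, N_2(9) = (1/9) Σ_{d|9} μ(9/d)·2^d.
Divisors of 9: 1, 3, 9; μ(9/d) for each: 0, -1, 1.
Σ = − 2^3 + 2^9 = 504.
N = 504/9 = 56.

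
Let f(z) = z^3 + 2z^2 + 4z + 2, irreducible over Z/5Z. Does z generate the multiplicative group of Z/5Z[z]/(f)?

Yes

|GF(5^3)^×| = 5^3 − 1 = 124. Prime factorization: 124 = 2^2·31.
f is primitive ⇔ z has order 124 in GF(5)[z]/(f), i.e. z^(124/q) ≠ 1 for each prime q | 124.
z^(62) mod f = 4.
z^(4) mod f = z + 4.
None equal 1, so z has full order 124; f is primitive.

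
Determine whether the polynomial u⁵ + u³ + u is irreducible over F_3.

Write P(u) = u⁵ + u³ + u.
Check for roots in F_3: P(0) = 0 → root; P(1) = 0 → root; P(2) = 0 → root.
P(0) = 0, so (u) divides P(u); P is reducible.

No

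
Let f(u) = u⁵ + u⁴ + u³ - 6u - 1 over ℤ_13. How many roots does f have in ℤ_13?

Evaluate at each of the 13 elements of ℤ_13:
f(0) = 12; f(1) = 9; f(2) = 4; f(3) = 7; f(4) = 6; f(5) = 9; f(6) = 8; f(7) = 8; f(8) = 4; f(9) = 10; f(10) = 10; f(11) = 0 → root; f(12) = 4.
Roots: {11}.

1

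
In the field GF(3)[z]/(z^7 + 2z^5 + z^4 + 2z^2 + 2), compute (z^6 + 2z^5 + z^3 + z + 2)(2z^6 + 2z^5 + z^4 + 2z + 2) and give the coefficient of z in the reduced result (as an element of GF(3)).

Multiply in GF(3)[z]: (z^6 + 2z^5 + z^3 + z + 2)·(2z^6 + 2z^5 + z^4 + 2z + 2) = 2z^12 + 2z^10 + z^9 + 2z^8 + 2z^7 + z^4 + 2z^3 + 2z^2 + 1.
Reduce using z^7 ≡ z^5 + 2z^4 + z^2 + 1 (mod z^7 + 2z^5 + z^4 + 2z^2 + 2).
Reduced: z^6 + 2z^5 + z^4.

0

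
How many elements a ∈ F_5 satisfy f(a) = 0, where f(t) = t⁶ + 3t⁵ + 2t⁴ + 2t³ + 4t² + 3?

Evaluate at each of the 5 elements of F_5:
f(0) = 3; f(1) = 0 → root; f(2) = 2; f(3) = 3; f(4) = 0 → root.
Roots: {1, 4}.

2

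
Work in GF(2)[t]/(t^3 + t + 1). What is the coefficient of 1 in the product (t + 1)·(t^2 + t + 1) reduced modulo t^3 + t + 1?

0

Multiply in GF(2)[t]: (t + 1)·(t^2 + t + 1) = t^3 + 1.
Reduce using t^3 ≡ t + 1 (mod t^3 + t + 1).
Reduced: t.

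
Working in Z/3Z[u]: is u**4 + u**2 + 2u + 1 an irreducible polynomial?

Write P(u) = u**4 + u**2 + 2u + 1.
Check for roots in Z/3Z: P(0) = 1; P(1) = 2; P(2) = 1.
No roots, so no linear factors.
Monic irreducibles of degree 2 over GF(3): u**2 + 1, u**2 + u + 2, u**2 + 2u + 2.
None of them divide P (all give nonzero remainder).
No irreducible factor of degree ≤ 2 exists, so P is irreducible over GF(3).

Yes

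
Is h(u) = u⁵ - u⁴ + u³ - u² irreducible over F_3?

Check for roots in F_3: h(0) = 0 → root; h(1) = 0 → root; h(2) = 2.
h(0) = 0, so (u) divides h(u); h is reducible.

No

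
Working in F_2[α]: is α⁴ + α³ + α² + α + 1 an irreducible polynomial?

Write g(α) = α⁴ + α³ + α² + α + 1.
Check for roots in F_2: g(0) = 1; g(1) = 1.
No roots, so no linear factors.
Monic irreducibles of degree 2 over GF(2): α² + α + 1.
None of them divide g (all give nonzero remainder).
No irreducible factor of degree ≤ 2 exists, so g is irreducible over GF(2).

Yes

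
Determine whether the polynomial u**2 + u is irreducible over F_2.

No

Write P(u) = u**2 + u.
Check for roots in F_2: P(0) = 0 → root; P(1) = 0 → root.
P(0) = 0, so (u) divides P(u); P is reducible.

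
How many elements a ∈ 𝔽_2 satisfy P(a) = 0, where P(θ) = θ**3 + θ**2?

Evaluate at each of the 2 elements of 𝔽_2:
P(0) = 0 → root; P(1) = 0 → root.
Roots: {0, 1}.

2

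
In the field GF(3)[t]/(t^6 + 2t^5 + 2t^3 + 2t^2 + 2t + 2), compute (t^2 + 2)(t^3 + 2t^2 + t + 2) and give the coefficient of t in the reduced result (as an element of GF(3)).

2

Multiply in GF(3)[t]: (t^2 + 2)·(t^3 + 2t^2 + t + 2) = t^5 + 2t^4 + 2t + 1.
Reduced: t^5 + 2t^4 + 2t + 1.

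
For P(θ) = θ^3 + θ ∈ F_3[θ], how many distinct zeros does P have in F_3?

1

Evaluate at each of the 3 elements of F_3:
P(0) = 0 → root; P(1) = 2; P(2) = 1.
Roots: {0}.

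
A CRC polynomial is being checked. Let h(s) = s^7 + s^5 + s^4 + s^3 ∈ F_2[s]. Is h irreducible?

Check for roots in F_2: h(0) = 0 → root; h(1) = 0 → root.
h(0) = 0, so (s) divides h(s); h is reducible.

No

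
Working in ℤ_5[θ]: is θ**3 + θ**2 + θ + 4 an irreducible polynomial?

Write h(θ) = θ**3 + θ**2 + θ + 4.
Check for roots in ℤ_5: h(0) = 4; h(1) = 2; h(2) = 3; h(3) = 3; h(4) = 3.
No roots. A degree-3 polynomial over a field with no linear factor is irreducible.

Yes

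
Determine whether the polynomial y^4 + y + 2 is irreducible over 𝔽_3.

Write m(y) = y^4 + y + 2.
Check for roots in 𝔽_3: m(0) = 2; m(1) = 1; m(2) = 2.
No roots, so no linear factors.
Monic irreducibles of degree 2 over GF(3): y^2 + 1, y^2 + y + 2, y^2 + 2y + 2.
None of them divide m (all give nonzero remainder).
No irreducible factor of degree ≤ 2 exists, so m is irreducible over GF(3).

Yes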